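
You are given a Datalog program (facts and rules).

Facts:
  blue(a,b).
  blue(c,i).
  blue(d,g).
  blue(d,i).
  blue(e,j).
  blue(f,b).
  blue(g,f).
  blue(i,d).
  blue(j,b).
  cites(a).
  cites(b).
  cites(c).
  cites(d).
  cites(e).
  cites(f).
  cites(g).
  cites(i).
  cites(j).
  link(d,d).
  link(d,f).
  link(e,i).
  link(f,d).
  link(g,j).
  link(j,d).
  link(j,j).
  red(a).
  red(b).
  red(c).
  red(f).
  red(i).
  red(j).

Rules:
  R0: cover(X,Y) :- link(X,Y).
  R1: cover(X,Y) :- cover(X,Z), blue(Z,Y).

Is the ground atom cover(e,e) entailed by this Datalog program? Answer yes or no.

no

round 1: derive cover(d,d) via R0 from link(d,d)
round 1: derive cover(d,f) via R0 from link(d,f)
round 1: derive cover(e,i) via R0 from link(e,i)
round 1: derive cover(f,d) via R0 from link(f,d)
round 1: derive cover(g,j) via R0 from link(g,j)
round 1: derive cover(j,d) via R0 from link(j,d)
round 1: derive cover(j,j) via R0 from link(j,j)
round 2: derive cover(d,b) via R1 from cover(d,f), blue(f,b)
round 2: derive cover(d,g) via R1 from cover(d,d), blue(d,g)
round 2: derive cover(d,i) via R1 from cover(d,d), blue(d,i)
round 2: derive cover(e,d) via R1 from cover(e,i), blue(i,d)
round 2: derive cover(f,g) via R1 from cover(f,d), blue(d,g)
round 2: derive cover(f,i) via R1 from cover(f,d), blue(d,i)
round 2: derive cover(g,b) via R1 from cover(g,j), blue(j,b)
round 2: derive cover(j,b) via R1 from cover(j,j), blue(j,b)
round 2: derive cover(j,g) via R1 from cover(j,d), blue(d,g)
round 2: derive cover(j,i) via R1 from cover(j,d), blue(d,i)
round 3: derive cover(e,g) via R1 from cover(e,d), blue(d,g)
round 3: derive cover(f,f) via R1 from cover(f,g), blue(g,f)
round 3: derive cover(j,f) via R1 from cover(j,g), blue(g,f)
round 4: derive cover(e,f) via R1 from cover(e,g), blue(g,f)
round 4: derive cover(f,b) via R1 from cover(f,f), blue(f,b)
round 5: derive cover(e,b) via R1 from cover(e,f), blue(f,b)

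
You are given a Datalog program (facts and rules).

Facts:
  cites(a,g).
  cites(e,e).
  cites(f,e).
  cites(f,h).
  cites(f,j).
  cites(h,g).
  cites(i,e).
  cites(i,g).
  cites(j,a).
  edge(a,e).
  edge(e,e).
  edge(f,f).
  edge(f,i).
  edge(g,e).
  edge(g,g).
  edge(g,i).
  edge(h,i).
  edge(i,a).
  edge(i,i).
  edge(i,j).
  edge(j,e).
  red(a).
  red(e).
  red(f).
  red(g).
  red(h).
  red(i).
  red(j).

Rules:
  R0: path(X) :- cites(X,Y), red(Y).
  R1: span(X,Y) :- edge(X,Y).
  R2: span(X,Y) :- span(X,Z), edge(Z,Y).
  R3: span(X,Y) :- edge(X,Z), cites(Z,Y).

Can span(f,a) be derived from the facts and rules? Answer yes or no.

round 1: derive span(a,e) via R1 from edge(a,e)
round 1: derive span(e,e) via R1 from edge(e,e)
round 1: derive span(f,f) via R1 from edge(f,f)
round 1: derive span(f,i) via R1 from edge(f,i)
round 1: derive span(g,e) via R1 from edge(g,e)
round 1: derive span(g,g) via R1 from edge(g,g)
round 1: derive span(g,i) via R1 from edge(g,i)
round 1: derive span(h,i) via R1 from edge(h,i)
round 1: derive span(i,a) via R1 from edge(i,a)
round 1: derive span(i,i) via R1 from edge(i,i)
round 1: derive span(i,j) via R1 from edge(i,j)
round 1: derive span(j,e) via R1 from edge(j,e)
round 1: derive span(f,e) via R3 from edge(f,f), cites(f,e)
round 1: derive span(f,g) via R3 from edge(f,i), cites(i,g)
round 1: derive span(f,h) via R3 from edge(f,f), cites(f,h)
round 1: derive span(f,j) via R3 from edge(f,f), cites(f,j)
round 1: derive span(h,e) via R3 from edge(h,i), cites(i,e)
round 1: derive span(h,g) via R3 from edge(h,i), cites(i,g)
round 1: derive span(i,e) via R3 from edge(i,i), cites(i,e)
round 1: derive span(i,g) via R3 from edge(i,a), cites(a,g)
round 2: derive span(f,a) via R2 from span(f,i), edge(i,a)
round 2: derive span(g,a) via R2 from span(g,i), edge(i,a)
round 2: derive span(g,j) via R2 from span(g,i), edge(i,j)
round 2: derive span(h,a) via R2 from span(h,i), edge(i,a)
round 2: derive span(h,j) via R2 from span(h,i), edge(i,j)

yes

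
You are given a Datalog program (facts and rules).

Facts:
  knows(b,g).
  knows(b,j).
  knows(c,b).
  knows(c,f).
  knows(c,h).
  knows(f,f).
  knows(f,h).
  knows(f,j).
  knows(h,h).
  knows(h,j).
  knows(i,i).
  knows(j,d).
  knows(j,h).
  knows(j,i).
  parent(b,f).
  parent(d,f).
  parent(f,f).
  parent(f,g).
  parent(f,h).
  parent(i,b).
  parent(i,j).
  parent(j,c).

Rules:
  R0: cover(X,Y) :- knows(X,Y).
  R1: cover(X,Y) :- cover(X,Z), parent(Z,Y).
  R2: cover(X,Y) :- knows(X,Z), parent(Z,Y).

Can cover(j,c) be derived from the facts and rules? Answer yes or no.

round 1: derive cover(b,g) via R0 from knows(b,g)
round 1: derive cover(b,j) via R0 from knows(b,j)
round 1: derive cover(c,b) via R0 from knows(c,b)
round 1: derive cover(c,f) via R0 from knows(c,f)
round 1: derive cover(c,h) via R0 from knows(c,h)
round 1: derive cover(f,f) via R0 from knows(f,f)
round 1: derive cover(f,h) via R0 from knows(f,h)
round 1: derive cover(f,j) via R0 from knows(f,j)
round 1: derive cover(h,h) via R0 from knows(h,h)
round 1: derive cover(h,j) via R0 from knows(h,j)
round 1: derive cover(i,i) via R0 from knows(i,i)
round 1: derive cover(j,d) via R0 from knows(j,d)
round 1: derive cover(j,h) via R0 from knows(j,h)
round 1: derive cover(j,i) via R0 from knows(j,i)
round 1: derive cover(b,c) via R2 from knows(b,j), parent(j,c)
round 1: derive cover(c,g) via R2 from knows(c,f), parent(f,g)
round 1: derive cover(f,c) via R2 from knows(f,j), parent(j,c)
round 1: derive cover(f,g) via R2 from knows(f,f), parent(f,g)
round 1: derive cover(h,c) via R2 from knows(h,j), parent(j,c)
round 1: derive cover(i,b) via R2 from knows(i,i), parent(i,b)
round 1: derive cover(i,j) via R2 from knows(i,i), parent(i,j)
round 1: derive cover(j,b) via R2 from knows(j,i), parent(i,b)
round 1: derive cover(j,f) via R2 from knows(j,d), parent(d,f)
round 1: derive cover(j,j) via R2 from knows(j,i), parent(i,j)
round 2: derive cover(i,c) via R1 from cover(i,j), parent(j,c)
round 2: derive cover(i,f) via R1 from cover(i,b), parent(b,f)
round 2: derive cover(j,c) via R1 from cover(j,j), parent(j,c)
round 2: derive cover(j,g) via R1 from cover(j,f), parent(f,g)
round 3: derive cover(i,g) via R1 from cover(i,f), parent(f,g)
round 3: derive cover(i,h) via R1 from cover(i,f), parent(f,h)

yes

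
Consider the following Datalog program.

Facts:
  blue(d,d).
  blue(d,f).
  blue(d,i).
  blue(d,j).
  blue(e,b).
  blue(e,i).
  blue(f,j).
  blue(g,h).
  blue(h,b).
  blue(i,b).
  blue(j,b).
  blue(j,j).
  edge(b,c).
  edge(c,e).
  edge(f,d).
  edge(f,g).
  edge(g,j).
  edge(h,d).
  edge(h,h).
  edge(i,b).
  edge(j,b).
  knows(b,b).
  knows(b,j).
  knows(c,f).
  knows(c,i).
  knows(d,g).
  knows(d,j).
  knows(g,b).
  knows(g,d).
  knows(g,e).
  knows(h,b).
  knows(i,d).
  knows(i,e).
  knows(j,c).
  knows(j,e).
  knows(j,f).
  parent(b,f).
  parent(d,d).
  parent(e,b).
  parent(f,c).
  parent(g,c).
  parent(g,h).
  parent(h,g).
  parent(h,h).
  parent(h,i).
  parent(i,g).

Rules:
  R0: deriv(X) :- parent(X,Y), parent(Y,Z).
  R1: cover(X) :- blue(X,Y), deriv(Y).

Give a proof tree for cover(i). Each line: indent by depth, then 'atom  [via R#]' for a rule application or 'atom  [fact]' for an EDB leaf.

cover(i)  [via R1]
  blue(i,b)  [fact]
  deriv(b)  [via R0]
    parent(b,f)  [fact]
    parent(f,c)  [fact]

round 1: derive deriv(b) via R0 from parent(b,f), parent(f,c)
round 1: derive deriv(d) via R0 from parent(d,d), parent(d,d)
round 1: derive deriv(e) via R0 from parent(e,b), parent(b,f)
round 1: derive deriv(g) via R0 from parent(g,h), parent(h,g)
round 1: derive deriv(h) via R0 from parent(h,g), parent(g,c)
round 1: derive deriv(i) via R0 from parent(i,g), parent(g,c)
round 2: derive cover(d) via R1 from blue(d,d), deriv(d)
round 2: derive cover(e) via R1 from blue(e,b), deriv(b)
round 2: derive cover(g) via R1 from blue(g,h), deriv(h)
round 2: derive cover(h) via R1 from blue(h,b), deriv(b)
round 2: derive cover(i) via R1 from blue(i,b), deriv(b)
round 2: derive cover(j) via R1 from blue(j,b), deriv(b)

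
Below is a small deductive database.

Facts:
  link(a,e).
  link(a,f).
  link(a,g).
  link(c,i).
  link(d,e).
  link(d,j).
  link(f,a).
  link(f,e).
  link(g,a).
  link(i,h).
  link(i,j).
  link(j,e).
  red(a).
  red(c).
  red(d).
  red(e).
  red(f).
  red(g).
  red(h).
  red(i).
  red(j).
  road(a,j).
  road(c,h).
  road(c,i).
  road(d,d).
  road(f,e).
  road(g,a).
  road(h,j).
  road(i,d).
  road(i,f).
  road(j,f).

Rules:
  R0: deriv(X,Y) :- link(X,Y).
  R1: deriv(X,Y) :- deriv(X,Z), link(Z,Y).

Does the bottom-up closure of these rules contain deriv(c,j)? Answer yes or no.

round 1: derive deriv(a,e) via R0 from link(a,e)
round 1: derive deriv(a,f) via R0 from link(a,f)
round 1: derive deriv(a,g) via R0 from link(a,g)
round 1: derive deriv(c,i) via R0 from link(c,i)
round 1: derive deriv(d,e) via R0 from link(d,e)
round 1: derive deriv(d,j) via R0 from link(d,j)
round 1: derive deriv(f,a) via R0 from link(f,a)
round 1: derive deriv(f,e) via R0 from link(f,e)
round 1: derive deriv(g,a) via R0 from link(g,a)
round 1: derive deriv(i,h) via R0 from link(i,h)
round 1: derive deriv(i,j) via R0 from link(i,j)
round 1: derive deriv(j,e) via R0 from link(j,e)
round 2: derive deriv(a,a) via R1 from deriv(a,f), link(f,a)
round 2: derive deriv(c,h) via R1 from deriv(c,i), link(i,h)
round 2: derive deriv(c,j) via R1 from deriv(c,i), link(i,j)
round 2: derive deriv(f,f) via R1 from deriv(f,a), link(a,f)
round 2: derive deriv(f,g) via R1 from deriv(f,a), link(a,g)
round 2: derive deriv(g,e) via R1 from deriv(g,a), link(a,e)
round 2: derive deriv(g,f) via R1 from deriv(g,a), link(a,f)
round 2: derive deriv(g,g) via R1 from deriv(g,a), link(a,g)
round 2: derive deriv(i,e) via R1 from deriv(i,j), link(j,e)
round 3: derive deriv(c,e) via R1 from deriv(c,j), link(j,e)

yes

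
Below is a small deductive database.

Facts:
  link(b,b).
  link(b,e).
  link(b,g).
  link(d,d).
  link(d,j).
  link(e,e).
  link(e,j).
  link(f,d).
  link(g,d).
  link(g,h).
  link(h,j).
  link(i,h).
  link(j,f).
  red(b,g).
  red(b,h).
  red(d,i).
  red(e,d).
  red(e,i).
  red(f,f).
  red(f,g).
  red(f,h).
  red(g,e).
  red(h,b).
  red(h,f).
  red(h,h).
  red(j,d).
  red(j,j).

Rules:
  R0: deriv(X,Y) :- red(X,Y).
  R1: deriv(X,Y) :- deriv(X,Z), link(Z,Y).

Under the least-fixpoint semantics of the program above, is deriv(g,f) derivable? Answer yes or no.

yes

round 1: derive deriv(b,g) via R0 from red(b,g)
round 1: derive deriv(b,h) via R0 from red(b,h)
round 1: derive deriv(d,i) via R0 from red(d,i)
round 1: derive deriv(e,d) via R0 from red(e,d)
round 1: derive deriv(e,i) via R0 from red(e,i)
round 1: derive deriv(f,f) via R0 from red(f,f)
round 1: derive deriv(f,g) via R0 from red(f,g)
round 1: derive deriv(f,h) via R0 from red(f,h)
round 1: derive deriv(g,e) via R0 from red(g,e)
round 1: derive deriv(h,b) via R0 from red(h,b)
round 1: derive deriv(h,f) via R0 from red(h,f)
round 1: derive deriv(h,h) via R0 from red(h,h)
round 1: derive deriv(j,d) via R0 from red(j,d)
round 1: derive deriv(j,j) via R0 from red(j,j)
round 2: derive deriv(b,d) via R1 from deriv(b,g), link(g,d)
round 2: derive deriv(b,j) via R1 from deriv(b,h), link(h,j)
round 2: derive deriv(d,h) via R1 from deriv(d,i), link(i,h)
round 2: derive deriv(e,h) via R1 from deriv(e,i), link(i,h)
round 2: derive deriv(e,j) via R1 from deriv(e,d), link(d,j)
round 2: derive deriv(f,d) via R1 from deriv(f,f), link(f,d)
round 2: derive deriv(f,j) via R1 from deriv(f,h), link(h,j)
round 2: derive deriv(g,j) via R1 from deriv(g,e), link(e,j)
round 2: derive deriv(h,d) via R1 from deriv(h,f), link(f,d)
round 2: derive deriv(h,e) via R1 from deriv(h,b), link(b,e)
round 2: derive deriv(h,g) via R1 from deriv(h,b), link(b,g)
round 2: derive deriv(h,j) via R1 from deriv(h,h), link(h,j)
round 2: derive deriv(j,f) via R1 from deriv(j,j), link(j,f)
round 3: derive deriv(b,f) via R1 from deriv(b,j), link(j,f)
round 3: derive deriv(d,j) via R1 from deriv(d,h), link(h,j)
round 3: derive deriv(e,f) via R1 from deriv(e,j), link(j,f)
round 3: derive deriv(g,f) via R1 from deriv(g,j), link(j,f)
round 4: derive deriv(d,f) via R1 from deriv(d,j), link(j,f)
round 4: derive deriv(g,d) via R1 from deriv(g,f), link(f,d)
round 5: derive deriv(d,d) via R1 from deriv(d,f), link(f,d)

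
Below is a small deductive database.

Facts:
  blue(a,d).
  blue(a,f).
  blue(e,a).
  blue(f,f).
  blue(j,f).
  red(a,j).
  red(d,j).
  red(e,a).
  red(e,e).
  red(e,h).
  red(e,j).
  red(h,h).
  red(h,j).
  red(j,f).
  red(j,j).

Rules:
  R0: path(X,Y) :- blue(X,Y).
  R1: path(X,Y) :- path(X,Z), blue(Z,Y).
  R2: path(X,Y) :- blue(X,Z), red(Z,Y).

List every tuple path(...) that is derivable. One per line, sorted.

round 1: derive path(a,d) via R0 from blue(a,d)
round 1: derive path(a,f) via R0 from blue(a,f)
round 1: derive path(e,a) via R0 from blue(e,a)
round 1: derive path(f,f) via R0 from blue(f,f)
round 1: derive path(j,f) via R0 from blue(j,f)
round 1: derive path(a,j) via R2 from blue(a,d), red(d,j)
round 1: derive path(e,j) via R2 from blue(e,a), red(a,j)
round 2: derive path(e,d) via R1 from path(e,a), blue(a,d)
round 2: derive path(e,f) via R1 from path(e,a), blue(a,f)

path(a,d)
path(a,f)
path(a,j)
path(e,a)
path(e,d)
path(e,f)
path(e,j)
path(f,f)
path(j,f)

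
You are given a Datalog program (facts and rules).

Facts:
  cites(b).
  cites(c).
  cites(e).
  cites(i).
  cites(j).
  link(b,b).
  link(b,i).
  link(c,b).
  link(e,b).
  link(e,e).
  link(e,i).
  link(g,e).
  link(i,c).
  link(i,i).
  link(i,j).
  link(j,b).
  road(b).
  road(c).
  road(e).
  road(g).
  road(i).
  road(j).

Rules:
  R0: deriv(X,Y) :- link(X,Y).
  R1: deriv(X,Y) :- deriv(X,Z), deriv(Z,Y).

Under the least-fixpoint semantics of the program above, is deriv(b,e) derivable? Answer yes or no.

no

round 1: derive deriv(b,b) via R0 from link(b,b)
round 1: derive deriv(b,i) via R0 from link(b,i)
round 1: derive deriv(c,b) via R0 from link(c,b)
round 1: derive deriv(e,b) via R0 from link(e,b)
round 1: derive deriv(e,e) via R0 from link(e,e)
round 1: derive deriv(e,i) via R0 from link(e,i)
round 1: derive deriv(g,e) via R0 from link(g,e)
round 1: derive deriv(i,c) via R0 from link(i,c)
round 1: derive deriv(i,i) via R0 from link(i,i)
round 1: derive deriv(i,j) via R0 from link(i,j)
round 1: derive deriv(j,b) via R0 from link(j,b)
round 2: derive deriv(b,c) via R1 from deriv(b,i), deriv(i,c)
round 2: derive deriv(b,j) via R1 from deriv(b,i), deriv(i,j)
round 2: derive deriv(c,i) via R1 from deriv(c,b), deriv(b,i)
round 2: derive deriv(e,c) via R1 from deriv(e,i), deriv(i,c)
round 2: derive deriv(e,j) via R1 from deriv(e,i), deriv(i,j)
round 2: derive deriv(g,b) via R1 from deriv(g,e), deriv(e,b)
round 2: derive deriv(g,i) via R1 from deriv(g,e), deriv(e,i)
round 2: derive deriv(i,b) via R1 from deriv(i,c), deriv(c,b)
round 2: derive deriv(j,i) via R1 from deriv(j,b), deriv(b,i)
round 3: derive deriv(c,c) via R1 from deriv(c,b), deriv(b,c)
round 3: derive deriv(c,j) via R1 from deriv(c,b), deriv(b,j)
round 3: derive deriv(g,c) via R1 from deriv(g,b), deriv(b,c)
round 3: derive deriv(g,j) via R1 from deriv(g,b), deriv(b,j)
round 3: derive deriv(j,c) via R1 from deriv(j,b), deriv(b,c)
round 3: derive deriv(j,j) via R1 from deriv(j,b), deriv(b,j)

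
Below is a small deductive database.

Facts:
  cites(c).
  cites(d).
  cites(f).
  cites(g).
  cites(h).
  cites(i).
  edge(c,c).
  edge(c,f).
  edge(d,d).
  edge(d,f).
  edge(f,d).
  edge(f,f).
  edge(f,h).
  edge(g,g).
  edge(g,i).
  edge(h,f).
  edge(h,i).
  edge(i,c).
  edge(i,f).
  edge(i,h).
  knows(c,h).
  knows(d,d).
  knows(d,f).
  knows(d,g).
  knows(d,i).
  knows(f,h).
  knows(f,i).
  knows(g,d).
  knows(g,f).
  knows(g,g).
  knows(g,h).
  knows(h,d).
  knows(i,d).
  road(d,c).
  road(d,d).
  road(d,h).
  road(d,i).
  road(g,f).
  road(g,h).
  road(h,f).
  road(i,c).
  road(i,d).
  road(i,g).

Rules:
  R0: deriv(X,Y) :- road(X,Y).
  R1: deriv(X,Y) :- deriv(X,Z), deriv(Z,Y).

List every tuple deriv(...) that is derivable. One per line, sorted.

deriv(d,c)
deriv(d,d)
deriv(d,f)
deriv(d,g)
deriv(d,h)
deriv(d,i)
deriv(g,f)
deriv(g,h)
deriv(h,f)
deriv(i,c)
deriv(i,d)
deriv(i,f)
deriv(i,g)
deriv(i,h)
deriv(i,i)

round 1: derive deriv(d,c) via R0 from road(d,c)
round 1: derive deriv(d,d) via R0 from road(d,d)
round 1: derive deriv(d,h) via R0 from road(d,h)
round 1: derive deriv(d,i) via R0 from road(d,i)
round 1: derive deriv(g,f) via R0 from road(g,f)
round 1: derive deriv(g,h) via R0 from road(g,h)
round 1: derive deriv(h,f) via R0 from road(h,f)
round 1: derive deriv(i,c) via R0 from road(i,c)
round 1: derive deriv(i,d) via R0 from road(i,d)
round 1: derive deriv(i,g) via R0 from road(i,g)
round 2: derive deriv(d,f) via R1 from deriv(d,h), deriv(h,f)
round 2: derive deriv(d,g) via R1 from deriv(d,i), deriv(i,g)
round 2: derive deriv(i,f) via R1 from deriv(i,g), deriv(g,f)
round 2: derive deriv(i,h) via R1 from deriv(i,d), deriv(d,h)
round 2: derive deriv(i,i) via R1 from deriv(i,d), deriv(d,i)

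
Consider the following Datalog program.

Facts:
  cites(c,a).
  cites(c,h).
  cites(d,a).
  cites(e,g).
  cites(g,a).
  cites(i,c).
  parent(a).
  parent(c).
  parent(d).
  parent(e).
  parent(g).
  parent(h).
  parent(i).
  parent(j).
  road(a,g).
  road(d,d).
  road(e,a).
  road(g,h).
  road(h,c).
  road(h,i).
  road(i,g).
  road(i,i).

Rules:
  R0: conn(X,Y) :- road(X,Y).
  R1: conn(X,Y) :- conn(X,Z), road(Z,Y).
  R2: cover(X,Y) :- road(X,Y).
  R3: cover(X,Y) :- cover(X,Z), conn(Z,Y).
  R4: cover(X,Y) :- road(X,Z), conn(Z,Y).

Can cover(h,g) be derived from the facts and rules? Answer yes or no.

round 1: derive conn(a,g) via R0 from road(a,g)
round 1: derive conn(d,d) via R0 from road(d,d)
round 1: derive conn(e,a) via R0 from road(e,a)
round 1: derive conn(g,h) via R0 from road(g,h)
round 1: derive conn(h,c) via R0 from road(h,c)
round 1: derive conn(h,i) via R0 from road(h,i)
round 1: derive conn(i,g) via R0 from road(i,g)
round 1: derive conn(i,i) via R0 from road(i,i)
round 1: derive cover(a,g) via R2 from road(a,g)
round 1: derive cover(d,d) via R2 from road(d,d)
round 1: derive cover(e,a) via R2 from road(e,a)
round 1: derive cover(g,h) via R2 from road(g,h)
round 1: derive cover(h,c) via R2 from road(h,c)
round 1: derive cover(h,i) via R2 from road(h,i)
round 1: derive cover(i,g) via R2 from road(i,g)
round 1: derive cover(i,i) via R2 from road(i,i)
round 2: derive conn(a,h) via R1 from conn(a,g), road(g,h)
round 2: derive conn(e,g) via R1 from conn(e,a), road(a,g)
round 2: derive conn(g,c) via R1 from conn(g,h), road(h,c)
round 2: derive conn(g,i) via R1 from conn(g,h), road(h,i)
round 2: derive conn(h,g) via R1 from conn(h,i), road(i,g)
round 2: derive conn(i,h) via R1 from conn(i,g), road(g,h)
round 2: derive cover(a,h) via R3 from cover(a,g), conn(g,h)
round 2: derive cover(e,g) via R3 from cover(e,a), conn(a,g)
round 2: derive cover(g,c) via R3 from cover(g,h), conn(h,c)
round 2: derive cover(g,i) via R3 from cover(g,h), conn(h,i)
round 2: derive cover(h,g) via R3 from cover(h,i), conn(i,g)
round 2: derive cover(i,h) via R3 from cover(i,g), conn(g,h)
round 3: derive conn(a,c) via R1 from conn(a,h), road(h,c)
round 3: derive conn(a,i) via R1 from conn(a,h), road(h,i)
round 3: derive conn(e,h) via R1 from conn(e,g), road(g,h)
round 3: derive conn(g,g) via R1 from conn(g,i), road(i,g)
round 3: derive conn(h,h) via R1 from conn(h,g), road(g,h)
round 3: derive conn(i,c) via R1 from conn(i,h), road(h,c)
round 3: derive cover(a,c) via R3 from cover(a,g), conn(g,c)
round 3: derive cover(a,i) via R3 from cover(a,g), conn(g,i)
round 3: derive cover(e,c) via R3 from cover(e,g), conn(g,c)
round 3: derive cover(e,h) via R3 from cover(e,a), conn(a,h)
round 3: derive cover(e,i) via R3 from cover(e,g), conn(g,i)
round 3: derive cover(g,g) via R3 from cover(g,h), conn(h,g)
round 3: derive cover(h,h) via R3 from cover(h,g), conn(g,h)
round 3: derive cover(i,c) via R3 from cover(i,g), conn(g,c)
round 4: derive conn(e,c) via R1 from conn(e,h), road(h,c)
round 4: derive conn(e,i) via R1 from conn(e,h), road(h,i)

yes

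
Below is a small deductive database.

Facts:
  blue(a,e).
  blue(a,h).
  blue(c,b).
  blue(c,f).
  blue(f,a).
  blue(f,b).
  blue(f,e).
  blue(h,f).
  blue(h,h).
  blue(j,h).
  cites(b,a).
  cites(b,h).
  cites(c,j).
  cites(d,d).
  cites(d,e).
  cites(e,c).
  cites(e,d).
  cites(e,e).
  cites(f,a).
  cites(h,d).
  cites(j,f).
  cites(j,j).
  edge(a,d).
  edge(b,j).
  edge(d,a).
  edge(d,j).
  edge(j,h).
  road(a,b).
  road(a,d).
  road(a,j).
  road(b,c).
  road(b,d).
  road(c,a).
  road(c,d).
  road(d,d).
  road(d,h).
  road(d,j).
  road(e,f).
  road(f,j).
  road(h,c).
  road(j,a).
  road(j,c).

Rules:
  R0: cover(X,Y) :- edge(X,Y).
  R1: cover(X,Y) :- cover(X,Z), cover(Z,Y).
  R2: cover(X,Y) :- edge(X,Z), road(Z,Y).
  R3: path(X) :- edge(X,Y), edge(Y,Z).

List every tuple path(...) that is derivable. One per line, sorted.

round 1: derive path(a) via R3 from edge(a,d), edge(d,a)
round 1: derive path(b) via R3 from edge(b,j), edge(j,h)
round 1: derive path(d) via R3 from edge(d,a), edge(a,d)

path(a)
path(b)
path(d)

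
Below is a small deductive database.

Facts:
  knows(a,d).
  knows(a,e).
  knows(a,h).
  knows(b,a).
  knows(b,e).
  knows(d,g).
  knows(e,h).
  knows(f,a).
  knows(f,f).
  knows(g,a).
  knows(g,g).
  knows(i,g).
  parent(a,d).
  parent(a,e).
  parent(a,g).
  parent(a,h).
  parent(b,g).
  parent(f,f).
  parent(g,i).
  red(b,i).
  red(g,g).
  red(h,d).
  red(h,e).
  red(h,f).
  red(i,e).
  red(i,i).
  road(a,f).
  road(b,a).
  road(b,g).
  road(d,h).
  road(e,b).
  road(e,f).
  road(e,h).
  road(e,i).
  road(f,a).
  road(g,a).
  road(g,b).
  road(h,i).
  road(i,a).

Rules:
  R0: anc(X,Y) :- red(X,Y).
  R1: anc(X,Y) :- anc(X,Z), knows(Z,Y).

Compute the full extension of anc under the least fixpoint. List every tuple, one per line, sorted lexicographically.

anc(b,a)
anc(b,d)
anc(b,e)
anc(b,g)
anc(b,h)
anc(b,i)
anc(g,a)
anc(g,d)
anc(g,e)
anc(g,g)
anc(g,h)
anc(h,a)
anc(h,d)
anc(h,e)
anc(h,f)
anc(h,g)
anc(h,h)
anc(i,a)
anc(i,d)
anc(i,e)
anc(i,g)
anc(i,h)
anc(i,i)

round 1: derive anc(b,i) via R0 from red(b,i)
round 1: derive anc(g,g) via R0 from red(g,g)
round 1: derive anc(h,d) via R0 from red(h,d)
round 1: derive anc(h,e) via R0 from red(h,e)
round 1: derive anc(h,f) via R0 from red(h,f)
round 1: derive anc(i,e) via R0 from red(i,e)
round 1: derive anc(i,i) via R0 from red(i,i)
round 2: derive anc(b,g) via R1 from anc(b,i), knows(i,g)
round 2: derive anc(g,a) via R1 from anc(g,g), knows(g,a)
round 2: derive anc(h,a) via R1 from anc(h,f), knows(f,a)
round 2: derive anc(h,g) via R1 from anc(h,d), knows(d,g)
round 2: derive anc(h,h) via R1 from anc(h,e), knows(e,h)
round 2: derive anc(i,g) via R1 from anc(i,i), knows(i,g)
round 2: derive anc(i,h) via R1 from anc(i,e), knows(e,h)
round 3: derive anc(b,a) via R1 from anc(b,g), knows(g,a)
round 3: derive anc(g,d) via R1 from anc(g,a), knows(a,d)
round 3: derive anc(g,e) via R1 from anc(g,a), knows(a,e)
round 3: derive anc(g,h) via R1 from anc(g,a), knows(a,h)
round 3: derive anc(i,a) via R1 from anc(i,g), knows(g,a)
round 4: derive anc(b,d) via R1 from anc(b,a), knows(a,d)
round 4: derive anc(b,e) via R1 from anc(b,a), knows(a,e)
round 4: derive anc(b,h) via R1 from anc(b,a), knows(a,h)
round 4: derive anc(i,d) via R1 from anc(i,a), knows(a,d)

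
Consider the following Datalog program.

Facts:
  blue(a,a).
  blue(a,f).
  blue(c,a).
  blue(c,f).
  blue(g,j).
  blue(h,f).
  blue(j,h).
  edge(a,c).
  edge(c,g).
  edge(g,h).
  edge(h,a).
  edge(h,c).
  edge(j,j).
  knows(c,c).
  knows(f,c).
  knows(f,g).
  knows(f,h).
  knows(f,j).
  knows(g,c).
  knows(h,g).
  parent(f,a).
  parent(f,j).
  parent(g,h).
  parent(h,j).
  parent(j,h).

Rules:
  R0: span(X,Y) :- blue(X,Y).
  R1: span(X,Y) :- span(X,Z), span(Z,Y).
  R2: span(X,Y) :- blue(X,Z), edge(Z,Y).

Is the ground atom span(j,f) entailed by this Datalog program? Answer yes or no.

yes

round 1: derive span(a,a) via R0 from blue(a,a)
round 1: derive span(a,f) via R0 from blue(a,f)
round 1: derive span(c,a) via R0 from blue(c,a)
round 1: derive span(c,f) via R0 from blue(c,f)
round 1: derive span(g,j) via R0 from blue(g,j)
round 1: derive span(h,f) via R0 from blue(h,f)
round 1: derive span(j,h) via R0 from blue(j,h)
round 1: derive span(a,c) via R2 from blue(a,a), edge(a,c)
round 1: derive span(c,c) via R2 from blue(c,a), edge(a,c)
round 1: derive span(j,a) via R2 from blue(j,h), edge(h,a)
round 1: derive span(j,c) via R2 from blue(j,h), edge(h,c)
round 2: derive span(g,a) via R1 from span(g,j), span(j,a)
round 2: derive span(g,c) via R1 from span(g,j), span(j,c)
round 2: derive span(g,h) via R1 from span(g,j), span(j,h)
round 2: derive span(j,f) via R1 from span(j,a), span(a,f)
round 3: derive span(g,f) via R1 from span(g,a), span(a,f)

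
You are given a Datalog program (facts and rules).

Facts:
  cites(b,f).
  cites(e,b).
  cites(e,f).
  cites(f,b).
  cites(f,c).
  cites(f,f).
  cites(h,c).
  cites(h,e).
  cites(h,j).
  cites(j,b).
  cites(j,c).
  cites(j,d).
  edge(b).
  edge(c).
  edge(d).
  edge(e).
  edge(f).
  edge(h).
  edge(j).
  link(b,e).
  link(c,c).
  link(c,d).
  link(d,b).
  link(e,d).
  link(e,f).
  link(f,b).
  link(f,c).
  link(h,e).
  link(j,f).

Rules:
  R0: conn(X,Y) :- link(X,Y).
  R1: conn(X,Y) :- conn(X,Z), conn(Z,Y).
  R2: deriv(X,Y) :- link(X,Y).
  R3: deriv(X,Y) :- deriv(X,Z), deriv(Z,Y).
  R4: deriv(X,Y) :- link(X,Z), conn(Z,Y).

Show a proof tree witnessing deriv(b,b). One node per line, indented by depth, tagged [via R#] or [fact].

deriv(b,b)  [via R3]
  deriv(b,d)  [via R3]
    deriv(b,e)  [via R2]
      link(b,e)  [fact]
    deriv(e,d)  [via R2]
      link(e,d)  [fact]
  deriv(d,b)  [via R2]
    link(d,b)  [fact]

round 1: derive conn(b,e) via R0 from link(b,e)
round 1: derive conn(c,c) via R0 from link(c,c)
round 1: derive conn(c,d) via R0 from link(c,d)
round 1: derive conn(d,b) via R0 from link(d,b)
round 1: derive conn(e,d) via R0 from link(e,d)
round 1: derive conn(e,f) via R0 from link(e,f)
round 1: derive conn(f,b) via R0 from link(f,b)
round 1: derive conn(f,c) via R0 from link(f,c)
round 1: derive conn(h,e) via R0 from link(h,e)
round 1: derive conn(j,f) via R0 from link(j,f)
round 1: derive deriv(b,e) via R2 from link(b,e)
round 1: derive deriv(c,c) via R2 from link(c,c)
round 1: derive deriv(c,d) via R2 from link(c,d)
round 1: derive deriv(d,b) via R2 from link(d,b)
round 1: derive deriv(e,d) via R2 from link(e,d)
round 1: derive deriv(e,f) via R2 from link(e,f)
round 1: derive deriv(f,b) via R2 from link(f,b)
round 1: derive deriv(f,c) via R2 from link(f,c)
round 1: derive deriv(h,e) via R2 from link(h,e)
round 1: derive deriv(j,f) via R2 from link(j,f)
round 2: derive conn(b,d) via R1 from conn(b,e), conn(e,d)
round 2: derive conn(b,f) via R1 from conn(b,e), conn(e,f)
round 2: derive conn(c,b) via R1 from conn(c,d), conn(d,b)
round 2: derive conn(d,e) via R1 from conn(d,b), conn(b,e)
round 2: derive conn(e,b) via R1 from conn(e,d), conn(d,b)
round 2: derive conn(e,c) via R1 from conn(e,f), conn(f,c)
round 2: derive conn(f,d) via R1 from conn(f,c), conn(c,d)
round 2: derive conn(f,e) via R1 from conn(f,b), conn(b,e)
round 2: derive conn(h,d) via R1 from conn(h,e), conn(e,d)
round 2: derive conn(h,f) via R1 from conn(h,e), conn(e,f)
round 2: derive conn(j,b) via R1 from conn(j,f), conn(f,b)
round 2: derive conn(j,c) via R1 from conn(j,f), conn(f,c)
round 2: derive deriv(b,d) via R3 from deriv(b,e), deriv(e,d)
round 2: derive deriv(b,f) via R3 from deriv(b,e), deriv(e,f)
round 2: derive deriv(c,b) via R3 from deriv(c,d), deriv(d,b)
round 2: derive deriv(d,e) via R3 from deriv(d,b), deriv(b,e)
round 2: derive deriv(e,b) via R3 from deriv(e,d), deriv(d,b)
round 2: derive deriv(e,c) via R3 from deriv(e,f), deriv(f,c)
round 2: derive deriv(f,d) via R3 from deriv(f,c), deriv(c,d)
round 2: derive deriv(f,e) via R3 from deriv(f,b), deriv(b,e)
round 2: derive deriv(h,d) via R3 from deriv(h,e), deriv(e,d)
round 2: derive deriv(h,f) via R3 from deriv(h,e), deriv(e,f)
round 2: derive deriv(j,b) via R3 from deriv(j,f), deriv(f,b)
round 2: derive deriv(j,c) via R3 from deriv(j,f), deriv(f,c)
round 3: derive conn(b,b) via R1 from conn(b,d), conn(d,b)
round 3: derive conn(b,c) via R1 from conn(b,e), conn(e,c)
round 3: derive conn(c,e) via R1 from conn(c,b), conn(b,e)
round 3: derive conn(c,f) via R1 from conn(c,b), conn(b,f)
round 3: derive conn(d,c) via R1 from conn(d,e), conn(e,c)
round 3: derive conn(d,d) via R1 from conn(d,b), conn(b,d)
round 3: derive conn(d,f) via R1 from conn(d,b), conn(b,f)
round 3: derive conn(e,e) via R1 from conn(e,b), conn(b,e)
round 3: derive conn(f,f) via R1 from conn(f,b), conn(b,f)
round 3: derive conn(h,b) via R1 from conn(h,d), conn(d,b)
round 3: derive conn(h,c) via R1 from conn(h,e), conn(e,c)
round 3: derive conn(j,d) via R1 from conn(j,b), conn(b,d)
round 3: derive conn(j,e) via R1 from conn(j,b), conn(b,e)
round 3: derive deriv(b,b) via R3 from deriv(b,d), deriv(d,b)
round 3: derive deriv(b,c) via R3 from deriv(b,e), deriv(e,c)
round 3: derive deriv(c,e) via R3 from deriv(c,b), deriv(b,e)
round 3: derive deriv(c,f) via R3 from deriv(c,b), deriv(b,f)
round 3: derive deriv(d,c) via R3 from deriv(d,e), deriv(e,c)
round 3: derive deriv(d,d) via R3 from deriv(d,b), deriv(b,d)
round 3: derive deriv(d,f) via R3 from deriv(d,b), deriv(b,f)
round 3: derive deriv(e,e) via R3 from deriv(e,b), deriv(b,e)
round 3: derive deriv(f,f) via R3 from deriv(f,b), deriv(b,f)
round 3: derive deriv(h,b) via R3 from deriv(h,d), deriv(d,b)
round 3: derive deriv(h,c) via R3 from deriv(h,e), deriv(e,c)
round 3: derive deriv(j,d) via R3 from deriv(j,b), deriv(b,d)
round 3: derive deriv(j,e) via R3 from deriv(j,b), deriv(b,e)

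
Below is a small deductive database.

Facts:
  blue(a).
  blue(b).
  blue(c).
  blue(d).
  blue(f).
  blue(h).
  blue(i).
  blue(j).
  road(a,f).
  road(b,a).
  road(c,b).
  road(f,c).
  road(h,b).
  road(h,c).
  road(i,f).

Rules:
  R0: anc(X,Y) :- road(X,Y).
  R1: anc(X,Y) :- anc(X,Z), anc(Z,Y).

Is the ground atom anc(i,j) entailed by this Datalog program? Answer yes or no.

round 1: derive anc(a,f) via R0 from road(a,f)
round 1: derive anc(b,a) via R0 from road(b,a)
round 1: derive anc(c,b) via R0 from road(c,b)
round 1: derive anc(f,c) via R0 from road(f,c)
round 1: derive anc(h,b) via R0 from road(h,b)
round 1: derive anc(h,c) via R0 from road(h,c)
round 1: derive anc(i,f) via R0 from road(i,f)
round 2: derive anc(a,c) via R1 from anc(a,f), anc(f,c)
round 2: derive anc(b,f) via R1 from anc(b,a), anc(a,f)
round 2: derive anc(c,a) via R1 from anc(c,b), anc(b,a)
round 2: derive anc(f,b) via R1 from anc(f,c), anc(c,b)
round 2: derive anc(h,a) via R1 from anc(h,b), anc(b,a)
round 2: derive anc(i,c) via R1 from anc(i,f), anc(f,c)
round 3: derive anc(a,a) via R1 from anc(a,c), anc(c,a)
round 3: derive anc(a,b) via R1 from anc(a,c), anc(c,b)
round 3: derive anc(b,b) via R1 from anc(b,f), anc(f,b)
round 3: derive anc(b,c) via R1 from anc(b,a), anc(a,c)
round 3: derive anc(c,c) via R1 from anc(c,a), anc(a,c)
round 3: derive anc(c,f) via R1 from anc(c,a), anc(a,f)
round 3: derive anc(f,a) via R1 from anc(f,b), anc(b,a)
round 3: derive anc(f,f) via R1 from anc(f,b), anc(b,f)
round 3: derive anc(h,f) via R1 from anc(h,a), anc(a,f)
round 3: derive anc(i,a) via R1 from anc(i,c), anc(c,a)
round 3: derive anc(i,b) via R1 from anc(i,c), anc(c,b)

no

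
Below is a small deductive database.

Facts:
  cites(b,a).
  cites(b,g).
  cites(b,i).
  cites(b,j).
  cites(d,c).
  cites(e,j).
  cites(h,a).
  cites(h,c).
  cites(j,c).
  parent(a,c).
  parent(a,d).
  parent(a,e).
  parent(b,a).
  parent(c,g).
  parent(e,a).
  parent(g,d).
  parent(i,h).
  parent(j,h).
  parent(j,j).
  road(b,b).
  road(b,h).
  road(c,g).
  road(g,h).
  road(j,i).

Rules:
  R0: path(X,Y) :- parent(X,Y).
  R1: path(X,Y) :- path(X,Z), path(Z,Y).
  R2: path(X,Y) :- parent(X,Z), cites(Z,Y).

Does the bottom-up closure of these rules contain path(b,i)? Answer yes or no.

no

round 1: derive path(a,c) via R0 from parent(a,c)
round 1: derive path(a,d) via R0 from parent(a,d)
round 1: derive path(a,e) via R0 from parent(a,e)
round 1: derive path(b,a) via R0 from parent(b,a)
round 1: derive path(c,g) via R0 from parent(c,g)
round 1: derive path(e,a) via R0 from parent(e,a)
round 1: derive path(g,d) via R0 from parent(g,d)
round 1: derive path(i,h) via R0 from parent(i,h)
round 1: derive path(j,h) via R0 from parent(j,h)
round 1: derive path(j,j) via R0 from parent(j,j)
round 1: derive path(a,j) via R2 from parent(a,e), cites(e,j)
round 1: derive path(g,c) via R2 from parent(g,d), cites(d,c)
round 1: derive path(i,a) via R2 from parent(i,h), cites(h,a)
round 1: derive path(i,c) via R2 from parent(i,h), cites(h,c)
round 1: derive path(j,a) via R2 from parent(j,h), cites(h,a)
round 1: derive path(j,c) via R2 from parent(j,h), cites(h,c)
round 2: derive path(a,a) via R1 from path(a,e), path(e,a)
round 2: derive path(a,g) via R1 from path(a,c), path(c,g)
round 2: derive path(a,h) via R1 from path(a,j), path(j,h)
round 2: derive path(b,c) via R1 from path(b,a), path(a,c)
round 2: derive path(b,d) via R1 from path(b,a), path(a,d)
round 2: derive path(b,e) via R1 from path(b,a), path(a,e)
round 2: derive path(b,j) via R1 from path(b,a), path(a,j)
round 2: derive path(c,c) via R1 from path(c,g), path(g,c)
round 2: derive path(c,d) via R1 from path(c,g), path(g,d)
round 2: derive path(e,c) via R1 from path(e,a), path(a,c)
round 2: derive path(e,d) via R1 from path(e,a), path(a,d)
round 2: derive path(e,e) via R1 from path(e,a), path(a,e)
round 2: derive path(e,j) via R1 from path(e,a), path(a,j)
round 2: derive path(g,g) via R1 from path(g,c), path(c,g)
round 2: derive path(i,d) via R1 from path(i,a), path(a,d)
round 2: derive path(i,e) via R1 from path(i,a), path(a,e)
round 2: derive path(i,g) via R1 from path(i,c), path(c,g)
round 2: derive path(i,j) via R1 from path(i,a), path(a,j)
round 2: derive path(j,d) via R1 from path(j,a), path(a,d)
round 2: derive path(j,e) via R1 from path(j,a), path(a,e)
round 2: derive path(j,g) via R1 from path(j,c), path(c,g)
round 3: derive path(b,g) via R1 from path(b,a), path(a,g)
round 3: derive path(b,h) via R1 from path(b,a), path(a,h)
round 3: derive path(e,g) via R1 from path(e,a), path(a,g)
round 3: derive path(e,h) via R1 from path(e,a), path(a,h)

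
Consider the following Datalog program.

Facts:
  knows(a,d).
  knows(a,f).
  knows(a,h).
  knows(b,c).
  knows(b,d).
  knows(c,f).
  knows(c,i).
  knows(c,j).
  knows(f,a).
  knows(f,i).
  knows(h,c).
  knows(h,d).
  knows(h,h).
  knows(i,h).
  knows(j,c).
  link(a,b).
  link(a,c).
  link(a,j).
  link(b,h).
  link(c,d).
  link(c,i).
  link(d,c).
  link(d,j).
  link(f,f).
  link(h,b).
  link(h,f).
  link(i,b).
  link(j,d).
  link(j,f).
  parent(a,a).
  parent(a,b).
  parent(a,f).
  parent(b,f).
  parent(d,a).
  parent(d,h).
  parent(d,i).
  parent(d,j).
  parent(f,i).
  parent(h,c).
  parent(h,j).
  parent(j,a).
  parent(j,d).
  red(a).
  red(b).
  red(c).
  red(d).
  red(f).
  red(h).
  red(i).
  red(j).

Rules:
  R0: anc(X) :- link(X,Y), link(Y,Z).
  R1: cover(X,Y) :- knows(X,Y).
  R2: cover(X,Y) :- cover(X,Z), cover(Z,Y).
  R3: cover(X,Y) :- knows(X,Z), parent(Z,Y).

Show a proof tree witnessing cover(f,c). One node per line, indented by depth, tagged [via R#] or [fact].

cover(f,c)  [via R2]
  cover(f,a)  [via R1]
    knows(f,a)  [fact]
  cover(a,c)  [via R3]
    knows(a,h)  [fact]
    parent(h,c)  [fact]

round 1: derive cover(a,d) via R1 from knows(a,d)
round 1: derive cover(a,f) via R1 from knows(a,f)
round 1: derive cover(a,h) via R1 from knows(a,h)
round 1: derive cover(b,c) via R1 from knows(b,c)
round 1: derive cover(b,d) via R1 from knows(b,d)
round 1: derive cover(c,f) via R1 from knows(c,f)
round 1: derive cover(c,i) via R1 from knows(c,i)
round 1: derive cover(c,j) via R1 from knows(c,j)
round 1: derive cover(f,a) via R1 from knows(f,a)
round 1: derive cover(f,i) via R1 from knows(f,i)
round 1: derive cover(h,c) via R1 from knows(h,c)
round 1: derive cover(h,d) via R1 from knows(h,d)
round 1: derive cover(h,h) via R1 from knows(h,h)
round 1: derive cover(i,h) via R1 from knows(i,h)
round 1: derive cover(j,c) via R1 from knows(j,c)
round 1: derive cover(a,a) via R3 from knows(a,d), parent(d,a)
round 1: derive cover(a,c) via R3 from knows(a,h), parent(h,c)
round 1: derive cover(a,i) via R3 from knows(a,d), parent(d,i)
round 1: derive cover(a,j) via R3 from knows(a,d), parent(d,j)
round 1: derive cover(b,a) via R3 from knows(b,d), parent(d,a)
round 1: derive cover(b,h) via R3 from knows(b,d), parent(d,h)
round 1: derive cover(b,i) via R3 from knows(b,d), parent(d,i)
round 1: derive cover(b,j) via R3 from knows(b,d), parent(d,j)
round 1: derive cover(c,a) via R3 from knows(c,j), parent(j,a)
round 1: derive cover(c,d) via R3 from knows(c,j), parent(j,d)
round 1: derive cover(f,b) via R3 from knows(f,a), parent(a,b)
round 1: derive cover(f,f) via R3 from knows(f,a), parent(a,f)
round 1: derive cover(h,a) via R3 from knows(h,d), parent(d,a)
round 1: derive cover(h,i) via R3 from knows(h,d), parent(d,i)
round 1: derive cover(h,j) via R3 from knows(h,d), parent(d,j)
round 1: derive cover(i,c) via R3 from knows(i,h), parent(h,c)
round 1: derive cover(i,j) via R3 from knows(i,h), parent(h,j)
round 2: derive cover(a,b) via R2 from cover(a,f), cover(f,b)
round 2: derive cover(b,f) via R2 from cover(b,a), cover(a,f)
round 2: derive cover(c,b) via R2 from cover(c,f), cover(f,b)
round 2: derive cover(c,c) via R2 from cover(c,a), cover(a,c)
round 2: derive cover(c,h) via R2 from cover(c,a), cover(a,h)
round 2: derive cover(f,c) via R2 from cover(f,a), cover(a,c)
round 2: derive cover(f,d) via R2 from cover(f,a), cover(a,d)
round 2: derive cover(f,h) via R2 from cover(f,a), cover(a,h)
round 2: derive cover(f,j) via R2 from cover(f,a), cover(a,j)
round 2: derive cover(h,f) via R2 from cover(h,a), cover(a,f)
round 2: derive cover(i,a) via R2 from cover(i,c), cover(c,a)
round 2: derive cover(i,d) via R2 from cover(i,c), cover(c,d)
round 2: derive cover(i,f) via R2 from cover(i,c), cover(c,f)
round 2: derive cover(i,i) via R2 from cover(i,c), cover(c,i)
round 2: derive cover(j,a) via R2 from cover(j,c), cover(c,a)
round 2: derive cover(j,d) via R2 from cover(j,c), cover(c,d)
round 2: derive cover(j,f) via R2 from cover(j,c), cover(c,f)
round 2: derive cover(j,i) via R2 from cover(j,c), cover(c,i)
round 2: derive cover(j,j) via R2 from cover(j,c), cover(c,j)
round 3: derive cover(b,b) via R2 from cover(b,a), cover(a,b)
round 3: derive cover(h,b) via R2 from cover(h,a), cover(a,b)
round 3: derive cover(i,b) via R2 from cover(i,a), cover(a,b)
round 3: derive cover(j,b) via R2 from cover(j,a), cover(a,b)
round 3: derive cover(j,h) via R2 from cover(j,a), cover(a,h)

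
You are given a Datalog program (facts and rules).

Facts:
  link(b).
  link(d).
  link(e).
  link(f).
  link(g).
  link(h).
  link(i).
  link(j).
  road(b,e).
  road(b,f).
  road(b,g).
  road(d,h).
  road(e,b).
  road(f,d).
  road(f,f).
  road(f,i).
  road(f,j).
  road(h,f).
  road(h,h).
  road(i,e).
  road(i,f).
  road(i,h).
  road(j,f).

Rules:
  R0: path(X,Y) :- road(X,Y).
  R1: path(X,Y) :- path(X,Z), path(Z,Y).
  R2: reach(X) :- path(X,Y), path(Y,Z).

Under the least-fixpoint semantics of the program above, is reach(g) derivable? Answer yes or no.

round 1: derive path(b,e) via R0 from road(b,e)
round 1: derive path(b,f) via R0 from road(b,f)
round 1: derive path(b,g) via R0 from road(b,g)
round 1: derive path(d,h) via R0 from road(d,h)
round 1: derive path(e,b) via R0 from road(e,b)
round 1: derive path(f,d) via R0 from road(f,d)
round 1: derive path(f,f) via R0 from road(f,f)
round 1: derive path(f,i) via R0 from road(f,i)
round 1: derive path(f,j) via R0 from road(f,j)
round 1: derive path(h,f) via R0 from road(h,f)
round 1: derive path(h,h) via R0 from road(h,h)
round 1: derive path(i,e) via R0 from road(i,e)
round 1: derive path(i,f) via R0 from road(i,f)
round 1: derive path(i,h) via R0 from road(i,h)
round 1: derive path(j,f) via R0 from road(j,f)
round 2: derive path(b,b) via R1 from path(b,e), path(e,b)
round 2: derive path(b,d) via R1 from path(b,f), path(f,d)
round 2: derive path(b,i) via R1 from path(b,f), path(f,i)
round 2: derive path(b,j) via R1 from path(b,f), path(f,j)
round 2: derive path(d,f) via R1 from path(d,h), path(h,f)
round 2: derive path(e,e) via R1 from path(e,b), path(b,e)
round 2: derive path(e,f) via R1 from path(e,b), path(b,f)
round 2: derive path(e,g) via R1 from path(e,b), path(b,g)
round 2: derive path(f,e) via R1 from path(f,i), path(i,e)
round 2: derive path(f,h) via R1 from path(f,d), path(d,h)
round 2: derive path(h,d) via R1 from path(h,f), path(f,d)
round 2: derive path(h,i) via R1 from path(h,f), path(f,i)
round 2: derive path(h,j) via R1 from path(h,f), path(f,j)
round 2: derive path(i,b) via R1 from path(i,e), path(e,b)
round 2: derive path(i,d) via R1 from path(i,f), path(f,d)
round 2: derive path(i,i) via R1 from path(i,f), path(f,i)
round 2: derive path(i,j) via R1 from path(i,f), path(f,j)
round 2: derive path(j,d) via R1 from path(j,f), path(f,d)
round 2: derive path(j,i) via R1 from path(j,f), path(f,i)
round 2: derive path(j,j) via R1 from path(j,f), path(f,j)
round 2: derive reach(b) via R2 from path(b,e), path(e,b)
round 2: derive reach(d) via R2 from path(d,h), path(h,f)
round 2: derive reach(e) via R2 from path(e,b), path(b,e)
round 2: derive reach(f) via R2 from path(f,d), path(d,h)
round 2: derive reach(h) via R2 from path(h,f), path(f,d)
round 2: derive reach(i) via R2 from path(i,e), path(e,b)
round 2: derive reach(j) via R2 from path(j,f), path(f,d)
round 3: derive path(b,h) via R1 from path(b,d), path(d,h)
round 3: derive path(d,d) via R1 from path(d,f), path(f,d)
round 3: derive path(d,e) via R1 from path(d,f), path(f,e)
round 3: derive path(d,i) via R1 from path(d,f), path(f,i)
round 3: derive path(d,j) via R1 from path(d,f), path(f,j)
round 3: derive path(e,d) via R1 from path(e,b), path(b,d)
round 3: derive path(e,h) via R1 from path(e,f), path(f,h)
round 3: derive path(e,i) via R1 from path(e,b), path(b,i)
round 3: derive path(e,j) via R1 from path(e,b), path(b,j)
round 3: derive path(f,b) via R1 from path(f,e), path(e,b)
round 3: derive path(f,g) via R1 from path(f,e), path(e,g)
round 3: derive path(h,b) via R1 from path(h,i), path(i,b)
round 3: derive path(h,e) via R1 from path(h,f), path(f,e)
round 3: derive path(i,g) via R1 from path(i,b), path(b,g)
round 3: derive path(j,b) via R1 from path(j,i), path(i,b)
round 3: derive path(j,e) via R1 from path(j,f), path(f,e)
round 3: derive path(j,h) via R1 from path(j,d), path(d,h)
round 4: derive path(d,b) via R1 from path(d,e), path(e,b)
round 4: derive path(d,g) via R1 from path(d,e), path(e,g)
round 4: derive path(h,g) via R1 from path(h,b), path(b,g)
round 4: derive path(j,g) via R1 from path(j,b), path(b,g)

no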